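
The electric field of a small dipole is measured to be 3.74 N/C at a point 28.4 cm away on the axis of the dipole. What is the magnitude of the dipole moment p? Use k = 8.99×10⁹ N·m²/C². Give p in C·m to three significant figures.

On axis E = 2kp/r³, so p = Er³/(2k).
p = (3.74)·(0.284)³ / (2·8.99×10⁹) = 4.765×10⁻¹² C·m.

p ≈ 4.76×10⁻¹² C·m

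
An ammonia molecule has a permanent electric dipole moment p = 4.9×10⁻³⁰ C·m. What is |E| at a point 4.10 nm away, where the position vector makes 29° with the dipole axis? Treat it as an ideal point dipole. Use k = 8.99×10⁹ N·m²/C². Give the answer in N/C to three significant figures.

E ≈ 1.16×10⁶ N/C

At angle θ the dipole field magnitude is E = (kp/r³)·√(1 + 3cos²θ).
kp/r³ = (8.99×10⁹)(4.90×10⁻³⁰) / (4.10×10⁻⁹)³ = 6.392×10⁵ N/C.
√(1 + 3cos²29°) = √(1 + 3·0.7650) = √3.2949 ≈ 1.8152.
E ≈ 6.392×10⁵ × 1.815 = 1.160×10⁶ N/C.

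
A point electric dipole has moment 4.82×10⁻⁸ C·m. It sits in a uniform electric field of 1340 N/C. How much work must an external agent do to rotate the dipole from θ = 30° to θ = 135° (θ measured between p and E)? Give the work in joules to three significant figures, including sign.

W ≈ 1.02×10⁻⁴ J

W_ext = ΔU = U(θ₂) − U(θ₁) = −pE cosθ₂ − (−pE cosθ₁) = pE(cosθ₁ − cosθ₂).
W = (4.82×10⁻⁸)(1340)·(cos30° − cos135°) = (6.459×10⁻⁵)·(+1.5731) = 1.016×10⁻⁴ J.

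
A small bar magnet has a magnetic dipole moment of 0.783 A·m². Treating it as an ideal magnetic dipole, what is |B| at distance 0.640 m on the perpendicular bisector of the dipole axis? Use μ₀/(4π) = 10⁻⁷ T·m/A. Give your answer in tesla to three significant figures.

B ≈ 2.99×10⁻⁷ T

In the equatorial plane B = (μ₀/4π)·m/r³ (half the axial value).
B = (10⁻⁷)·(0.783) / (0.640)³ = 2.987×10⁻⁷ T.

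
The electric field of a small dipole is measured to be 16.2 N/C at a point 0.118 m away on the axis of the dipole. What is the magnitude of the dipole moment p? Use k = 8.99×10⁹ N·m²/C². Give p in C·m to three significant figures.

On axis E = 2kp/r³, so p = Er³/(2k).
p = (16.2)·(0.118)³ / (2·8.99×10⁹) = 1.480×10⁻¹² C·m.

p ≈ 1.48×10⁻¹² C·m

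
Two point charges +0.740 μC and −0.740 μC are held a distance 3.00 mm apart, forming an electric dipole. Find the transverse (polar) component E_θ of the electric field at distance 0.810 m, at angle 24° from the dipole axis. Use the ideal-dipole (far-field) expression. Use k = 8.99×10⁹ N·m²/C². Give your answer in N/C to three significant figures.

E_θ ≈ 15.3 N/C

Dipole moment p = qd = (7.40×10⁻⁷ C)(0.00300 m) = 2.22×10⁻⁹ C·m.
For a dipole, E_θ = (kp sinθ)/r³.
kp/r³ = (8.99×10⁹)(2.22×10⁻⁹)/(0.810)³ = 37.55 N/C.
E_θ = 37.55·sin24° = 15.27 N/C.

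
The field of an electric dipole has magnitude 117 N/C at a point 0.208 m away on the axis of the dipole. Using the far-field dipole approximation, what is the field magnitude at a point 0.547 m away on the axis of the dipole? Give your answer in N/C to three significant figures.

E ≈ 6.43 N/C

Dipole fields scale as 1/r³ in the far field; the geometry is the same at both points.
E₂ = E₁ · (r₁/r₂)³ = 117 · (0.208/0.547)³.
(r₁/r₂)³ = (0.3803)³ = 0.05498.
E₂ ≈ 6.433 N/C.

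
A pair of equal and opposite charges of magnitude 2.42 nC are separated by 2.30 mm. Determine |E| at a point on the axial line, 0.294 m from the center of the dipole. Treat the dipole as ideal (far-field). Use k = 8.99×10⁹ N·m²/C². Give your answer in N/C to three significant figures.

Dipole moment p = qd = (2.42×10⁻⁹ C)(0.00230 m) = 5.566×10⁻¹² C·m.
On the dipole axis E = 2kp/r³.
E = 2·(8.99×10⁹)(5.566×10⁻¹²) / (0.294)³ = 3.938 N/C.

E ≈ 3.94 N/C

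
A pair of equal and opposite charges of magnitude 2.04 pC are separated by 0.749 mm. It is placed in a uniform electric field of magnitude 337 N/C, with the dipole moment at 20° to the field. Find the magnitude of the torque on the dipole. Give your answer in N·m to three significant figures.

τ ≈ 1.76×10⁻¹³ N·m

Dipole moment p = qd = (2.04×10⁻¹² C)(7.49×10⁻⁴ m) = 1.528×10⁻¹⁵ C·m.
Torque on an electric dipole: τ = pE sinθ.
τ = (1.528×10⁻¹⁵)(337)·sin20° = 1.761×10⁻¹³ N·m.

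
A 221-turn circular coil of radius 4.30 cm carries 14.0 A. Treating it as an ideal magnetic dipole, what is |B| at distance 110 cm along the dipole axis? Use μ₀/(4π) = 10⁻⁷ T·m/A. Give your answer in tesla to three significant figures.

B ≈ 2.70×10⁻⁶ T

m = NIA = NIπa² = 221·(14.0)·π·(0.0430)² = 17.97 A·m².
On axis B = (μ₀/4π)·2m/r³.
B = 2·(10⁻⁷)·(17.97) / (1.10)³ = 2.700×10⁻⁶ T.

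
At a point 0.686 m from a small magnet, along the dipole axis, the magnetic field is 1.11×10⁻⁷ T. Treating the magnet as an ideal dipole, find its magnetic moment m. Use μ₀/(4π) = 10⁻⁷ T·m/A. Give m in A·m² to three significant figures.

On axis B = (μ₀/4π)·2m/r³, so m = Br³·4π/(μ₀·2).
m = (1.11×10⁻⁷)·(0.686)³ / (2·10⁻⁷) = 0.1792 A·m².

m ≈ 0.179 A·m²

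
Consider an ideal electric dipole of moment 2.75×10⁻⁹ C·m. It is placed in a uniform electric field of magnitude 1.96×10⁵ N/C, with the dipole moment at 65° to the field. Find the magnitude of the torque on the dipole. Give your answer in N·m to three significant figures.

Torque on an electric dipole: τ = pE sinθ.
τ = (2.75×10⁻⁹)(1.96×10⁵)·sin65° = 4.885×10⁻⁴ N·m.

τ ≈ 4.88×10⁻⁴ N·m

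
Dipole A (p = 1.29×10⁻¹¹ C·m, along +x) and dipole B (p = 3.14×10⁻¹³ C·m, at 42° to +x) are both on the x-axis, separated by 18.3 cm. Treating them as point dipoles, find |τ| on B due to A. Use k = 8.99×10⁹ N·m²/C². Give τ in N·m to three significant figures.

The second dipole sits on the axis of the first, so the field there is axial: E₁ = 2kp₁/r³ along +x.
E₁ = 2(8.99×10⁹)(1.29×10⁻¹¹)/(0.183)³ = 37.85 N/C.
Torque on the second dipole: τ = p₂ E₁ sinθ.
τ = (3.14×10⁻¹³)(37.85)·sin42° = 7.952×10⁻¹² N·m.

τ ≈ 7.95×10⁻¹² N·m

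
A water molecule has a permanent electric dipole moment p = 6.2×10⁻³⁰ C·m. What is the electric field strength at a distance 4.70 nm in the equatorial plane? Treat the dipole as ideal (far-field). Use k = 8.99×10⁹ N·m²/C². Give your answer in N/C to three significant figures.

E ≈ 5.37×10⁵ N/C

On the perpendicular bisector E = kp/r³ (half the axial value at the same distance).
E = (8.99×10⁹)(6.20×10⁻³⁰) / (4.70×10⁻⁹)³ = 5.369×10⁵ N/C.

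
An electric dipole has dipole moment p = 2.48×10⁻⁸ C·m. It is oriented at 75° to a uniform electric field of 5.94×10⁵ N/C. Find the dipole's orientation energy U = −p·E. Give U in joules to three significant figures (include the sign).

U ≈ -0.00381 J

U = −p·E = −pE cosθ.
U = −(2.48×10⁻⁸)(5.94×10⁵)·cos75° = -0.003813 J.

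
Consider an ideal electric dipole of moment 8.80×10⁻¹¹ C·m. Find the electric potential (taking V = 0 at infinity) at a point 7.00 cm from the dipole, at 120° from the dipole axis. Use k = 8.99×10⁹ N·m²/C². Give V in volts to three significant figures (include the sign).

V ≈ -80.7 V

The dipole potential is V = kp cosθ / r².
V = (8.99×10⁹)(8.80×10⁻¹¹)·cos120° / (0.0700)² = -80.73 V.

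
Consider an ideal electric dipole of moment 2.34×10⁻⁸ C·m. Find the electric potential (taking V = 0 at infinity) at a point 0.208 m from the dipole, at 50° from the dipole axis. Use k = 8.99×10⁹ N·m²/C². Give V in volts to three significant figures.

V ≈ 3130 V

The dipole potential is V = kp cosθ / r².
V = (8.99×10⁹)(2.34×10⁻⁸)·cos50° / (0.208)² = 3125 V.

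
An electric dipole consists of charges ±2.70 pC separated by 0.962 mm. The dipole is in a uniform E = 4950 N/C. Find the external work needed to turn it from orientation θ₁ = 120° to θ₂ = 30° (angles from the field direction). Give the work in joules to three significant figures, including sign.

W ≈ -1.76×10⁻¹¹ J

Dipole moment p = qd = (2.70×10⁻¹² C)(9.62×10⁻⁴ m) = 2.597×10⁻¹⁵ C·m.
W_ext = ΔU = U(θ₂) − U(θ₁) = −pE cosθ₂ − (−pE cosθ₁) = pE(cosθ₁ − cosθ₂).
W = (2.597×10⁻¹⁵)(4950)·(cos120° − cos30°) = (1.286×10⁻¹¹)·(-1.3660) = -1.756×10⁻¹¹ J.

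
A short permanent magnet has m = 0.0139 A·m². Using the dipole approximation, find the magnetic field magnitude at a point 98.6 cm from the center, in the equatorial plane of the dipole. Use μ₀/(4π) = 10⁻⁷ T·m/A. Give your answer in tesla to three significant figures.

In the equatorial plane B = (μ₀/4π)·m/r³ (half the axial value).
B = (10⁻⁷)·(0.0139) / (0.986)³ = 1.450×10⁻⁹ T.

B ≈ 1.45×10⁻⁹ T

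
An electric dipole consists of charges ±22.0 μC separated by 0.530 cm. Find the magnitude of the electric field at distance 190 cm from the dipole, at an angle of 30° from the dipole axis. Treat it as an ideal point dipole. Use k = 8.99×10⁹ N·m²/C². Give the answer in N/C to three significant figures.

E ≈ 276 N/C

Dipole moment p = qd = (2.20×10⁻⁵ C)(0.00530 m) = 1.166×10⁻⁷ C·m.
At angle θ the dipole field magnitude is E = (kp/r³)·√(1 + 3cos²θ).
kp/r³ = (8.99×10⁹)(1.166×10⁻⁷) / (1.90)³ = 152.8 N/C.
√(1 + 3cos²30°) = √(1 + 3·0.7500) = √3.2500 ≈ 1.8028.
E ≈ 152.8 × 1.803 = 275.5 N/C.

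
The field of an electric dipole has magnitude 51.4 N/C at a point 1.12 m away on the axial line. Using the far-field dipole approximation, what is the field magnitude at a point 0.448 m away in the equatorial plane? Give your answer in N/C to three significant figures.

E ≈ 402 N/C

Dipole fields scale as 1/r³ in the far field.
The axial field is twice the equatorial field at the same r, so the geometry factor is 1/2.
E₂ = E₁ · (1/2) · (r₁/r₂)³ = 51.4 · 0.5 · (1.12/0.448)³.
(r₁/r₂)³ = (2.5)³ = 15.62.
E₂ ≈ 401.6 N/C.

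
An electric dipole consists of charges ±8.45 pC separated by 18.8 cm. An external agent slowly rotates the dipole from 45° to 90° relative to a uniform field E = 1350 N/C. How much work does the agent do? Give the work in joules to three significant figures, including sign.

Dipole moment p = qd = (8.45×10⁻¹² C)(0.188 m) = 1.589×10⁻¹² C·m.
W_ext = ΔU = U(θ₂) − U(θ₁) = −pE cosθ₂ − (−pE cosθ₁) = pE(cosθ₁ − cosθ₂).
W = (1.589×10⁻¹²)(1350)·(cos45° − cos90°) = (2.145×10⁻⁹)·(+0.7071) = 1.517×10⁻⁹ J.

W ≈ 1.52×10⁻⁹ J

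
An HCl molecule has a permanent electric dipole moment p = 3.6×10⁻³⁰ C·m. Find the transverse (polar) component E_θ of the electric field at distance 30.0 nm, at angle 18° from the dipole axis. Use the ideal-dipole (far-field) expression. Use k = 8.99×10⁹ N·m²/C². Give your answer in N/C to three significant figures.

For a dipole, E_θ = (kp sinθ)/r³.
kp/r³ = (8.99×10⁹)(3.60×10⁻³⁰)/(3.00×10⁻⁸)³ = 1199 N/C.
E_θ = 1199·sin18° = 370.4 N/C.

E_θ ≈ 370 N/C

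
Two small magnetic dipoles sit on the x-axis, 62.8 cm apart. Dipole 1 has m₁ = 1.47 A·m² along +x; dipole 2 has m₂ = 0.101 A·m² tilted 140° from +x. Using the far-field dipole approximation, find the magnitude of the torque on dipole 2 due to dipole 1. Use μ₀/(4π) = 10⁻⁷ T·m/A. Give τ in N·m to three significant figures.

Dipole B is on the axis of dipole A, so B₁ there is axial: B₁ = (μ₀/4π)·2m₁/r³ along +x.
B₁ = 2(10⁻⁷)(1.47)/(0.628)³ = 1.187×10⁻⁶ T.
τ = m₂ B₁ sinθ.
τ = (0.101)(1.187×10⁻⁶)·sin140° = 7.707×10⁻⁸ N·m.

τ ≈ 7.71×10⁻⁸ N·m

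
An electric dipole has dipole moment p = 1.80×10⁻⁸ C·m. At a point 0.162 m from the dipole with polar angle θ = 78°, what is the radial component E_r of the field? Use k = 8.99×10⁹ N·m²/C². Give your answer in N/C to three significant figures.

For a dipole, E_r = (2kp cosθ)/r³.
kp/r³ = (8.99×10⁹)(1.80×10⁻⁸)/(0.162)³ = 3.806×10⁴ N/C.
E_r = 2·3.806×10⁴·cos78° = 1.583×10⁴ N/C.

E_r ≈ 1.58×10⁴ N/C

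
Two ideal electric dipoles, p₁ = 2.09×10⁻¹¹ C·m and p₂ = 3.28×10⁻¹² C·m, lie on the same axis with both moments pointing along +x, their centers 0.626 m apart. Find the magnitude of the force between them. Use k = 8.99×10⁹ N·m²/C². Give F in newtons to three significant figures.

On-axis field of dipole 1 at distance r: E = 2kp₁/r³. Force on dipole 2 is F = p₂·dE/dr (gradient along axis).
dE/dr = −6kp₁/r⁴, so |F| = 6kp₁p₂/r⁴ (attractive for aligned moments).
F = 6(8.99×10⁹)(2.09×10⁻¹¹)(3.28×10⁻¹²)/(0.626)⁴ = 2.408×10⁻¹¹ N.

F ≈ 2.41×10⁻¹¹ N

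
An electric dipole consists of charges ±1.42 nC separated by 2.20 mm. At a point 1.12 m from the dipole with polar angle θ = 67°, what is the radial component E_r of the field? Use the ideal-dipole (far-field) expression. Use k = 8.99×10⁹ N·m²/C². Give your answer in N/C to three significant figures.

Dipole moment p = qd = (1.42×10⁻⁹ C)(0.00220 m) = 3.124×10⁻¹² C·m.
For a dipole, E_r = (2kp cosθ)/r³.
kp/r³ = (8.99×10⁹)(3.124×10⁻¹²)/(1.12)³ = 0.01999 N/C.
E_r = 2·0.01999·cos67° = 0.01562 N/C.

E_r ≈ 0.0156 N/C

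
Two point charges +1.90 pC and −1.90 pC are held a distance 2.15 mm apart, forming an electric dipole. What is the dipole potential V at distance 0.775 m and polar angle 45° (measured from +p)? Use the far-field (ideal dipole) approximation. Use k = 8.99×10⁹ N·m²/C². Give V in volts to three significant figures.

V ≈ 4.32×10⁻⁵ V

Dipole moment p = qd = (1.90×10⁻¹² C)(0.00215 m) = 4.085×10⁻¹⁵ C·m.
The dipole potential is V = kp cosθ / r².
V = (8.99×10⁹)(4.085×10⁻¹⁵)·cos45° / (0.775)² = 4.323×10⁻⁵ V.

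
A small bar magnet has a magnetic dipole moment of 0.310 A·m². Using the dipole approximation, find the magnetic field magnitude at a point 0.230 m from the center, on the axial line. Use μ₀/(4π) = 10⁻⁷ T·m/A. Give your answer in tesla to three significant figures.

On axis B = (μ₀/4π)·2m/r³.
B = 2·(10⁻⁷)·(0.310) / (0.230)³ = 5.096×10⁻⁶ T.

B ≈ 5.10×10⁻⁶ T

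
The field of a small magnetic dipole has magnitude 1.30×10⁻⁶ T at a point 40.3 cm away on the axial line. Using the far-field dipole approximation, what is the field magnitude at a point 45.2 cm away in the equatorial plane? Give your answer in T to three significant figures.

B ≈ 4.61×10⁻⁷ T

Dipole fields scale as 1/r³ in the far field.
The axial field is twice the equatorial field at the same r, so the geometry factor is 1/2.
B₂ = B₁ · (1/2) · (r₁/r₂)³ = 1.30×10⁻⁶ · 0.5 · (40.3/45.2)³.
(r₁/r₂)³ = (0.8916)³ = 0.7088.
B₂ ≈ 4.607×10⁻⁷ T.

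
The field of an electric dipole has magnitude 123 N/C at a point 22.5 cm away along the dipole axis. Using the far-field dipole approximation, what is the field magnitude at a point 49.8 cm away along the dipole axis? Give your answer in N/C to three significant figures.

E ≈ 11.3 N/C

Dipole fields scale as 1/r³ in the far field; the geometry is the same at both points.
E₂ = E₁ · (r₁/r₂)³ = 123 · (22.5/49.8)³.
(r₁/r₂)³ = (0.4518)³ = 0.09223.
E₂ ≈ 11.34 N/C.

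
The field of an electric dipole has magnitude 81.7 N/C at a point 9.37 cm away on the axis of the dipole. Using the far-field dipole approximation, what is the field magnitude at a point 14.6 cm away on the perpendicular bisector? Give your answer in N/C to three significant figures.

E ≈ 10.8 N/C

Dipole fields scale as 1/r³ in the far field.
The axial field is twice the equatorial field at the same r, so the geometry factor is 1/2.
E₂ = E₁ · (1/2) · (r₁/r₂)³ = 81.7 · 0.5 · (9.37/14.6)³.
(r₁/r₂)³ = (0.6418)³ = 0.2643.
E₂ ≈ 10.80 N/C.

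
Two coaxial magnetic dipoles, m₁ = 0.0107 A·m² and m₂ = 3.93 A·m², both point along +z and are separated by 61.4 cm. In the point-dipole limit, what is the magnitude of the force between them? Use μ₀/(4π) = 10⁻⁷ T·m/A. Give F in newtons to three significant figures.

On-axis B of dipole 1: B = (μ₀/4π)·2m₁/r³. Force on dipole 2: F = m₂·dB/dr.
dB/dr = −(μ₀/4π)·6m₁/r⁴, so |F| = (μ₀/4π)·6m₁m₂/r⁴.
F = 6(10⁻⁷)(0.0107)(3.93)/(0.614)⁴ = 1.775×10⁻⁷ N.

F ≈ 1.78×10⁻⁷ N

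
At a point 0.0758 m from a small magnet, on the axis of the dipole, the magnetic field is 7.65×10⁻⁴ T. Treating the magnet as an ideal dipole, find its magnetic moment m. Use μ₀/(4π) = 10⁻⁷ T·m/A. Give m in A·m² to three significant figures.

m ≈ 1.67 A·m²

On axis B = (μ₀/4π)·2m/r³, so m = Br³·4π/(μ₀·2).
m = (7.65×10⁻⁴)·(0.0758)³ / (2·10⁻⁷) = 1.666 A·m².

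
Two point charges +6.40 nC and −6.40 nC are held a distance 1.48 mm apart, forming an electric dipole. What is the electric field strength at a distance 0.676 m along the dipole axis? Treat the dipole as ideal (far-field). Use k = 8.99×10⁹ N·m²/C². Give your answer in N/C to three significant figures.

Dipole moment p = qd = (6.40×10⁻⁹ C)(0.00148 m) = 9.472×10⁻¹² C·m.
On the dipole axis E = 2kp/r³.
E = 2·(8.99×10⁹)(9.472×10⁻¹²) / (0.676)³ = 0.5513 N/C.

E ≈ 0.551 N/C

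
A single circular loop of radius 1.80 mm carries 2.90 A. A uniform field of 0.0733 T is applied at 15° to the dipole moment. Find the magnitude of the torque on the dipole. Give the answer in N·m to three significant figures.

τ ≈ 5.60×10⁻⁷ N·m

Magnetic moment m = IA = Iπa² = (2.90)·π·(0.00180)² = 2.952×10⁻⁵ A·m².
Torque on a magnetic dipole: τ = mB sinθ.
τ = (2.952×10⁻⁵)(0.0733)·sin15° = 5.600×10⁻⁷ N·m.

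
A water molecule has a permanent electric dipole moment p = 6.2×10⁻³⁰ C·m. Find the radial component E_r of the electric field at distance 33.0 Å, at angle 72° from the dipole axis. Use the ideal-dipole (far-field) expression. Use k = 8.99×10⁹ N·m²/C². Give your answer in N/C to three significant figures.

E_r ≈ 9.59×10⁵ N/C

For a dipole, E_r = (2kp cosθ)/r³.
kp/r³ = (8.99×10⁹)(6.20×10⁻³⁰)/(3.30×10⁻⁹)³ = 1.551×10⁶ N/C.
E_r = 2·1.551×10⁶·cos72° = 9.586×10⁵ N/C.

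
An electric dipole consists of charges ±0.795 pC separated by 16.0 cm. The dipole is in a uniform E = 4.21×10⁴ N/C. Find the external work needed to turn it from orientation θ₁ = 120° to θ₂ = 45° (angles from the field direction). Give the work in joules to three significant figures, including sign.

Dipole moment p = qd = (7.95×10⁻¹³ C)(0.160 m) = 1.272×10⁻¹³ C·m.
W_ext = ΔU = U(θ₂) − U(θ₁) = −pE cosθ₂ − (−pE cosθ₁) = pE(cosθ₁ − cosθ₂).
W = (1.272×10⁻¹³)(4.21×10⁴)·(cos120° − cos45°) = (5.355×10⁻⁹)·(-1.2071) = -6.464×10⁻⁹ J.

W ≈ -6.46×10⁻⁹ J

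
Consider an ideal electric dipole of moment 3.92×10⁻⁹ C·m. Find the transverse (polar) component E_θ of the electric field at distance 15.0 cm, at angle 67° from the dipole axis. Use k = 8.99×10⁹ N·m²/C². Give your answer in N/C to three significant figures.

For a dipole, E_θ = (kp sinθ)/r³.
kp/r³ = (8.99×10⁹)(3.92×10⁻⁹)/(0.150)³ = 1.044×10⁴ N/C.
E_θ = 1.044×10⁴·sin67° = 9612 N/C.

E_θ ≈ 9610 N/C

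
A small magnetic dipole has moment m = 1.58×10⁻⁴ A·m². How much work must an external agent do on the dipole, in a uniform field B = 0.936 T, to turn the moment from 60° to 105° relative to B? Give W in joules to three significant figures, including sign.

W ≈ 1.12×10⁻⁴ J

W_ext = ΔU = −mB cosθ₂ + mB cosθ₁ = mB(cosθ₁ − cosθ₂).
W = (1.58×10⁻⁴)(0.936)·(cos60° − cos105°) = (1.479×10⁻⁴)·(+0.7588) = 1.122×10⁻⁴ J.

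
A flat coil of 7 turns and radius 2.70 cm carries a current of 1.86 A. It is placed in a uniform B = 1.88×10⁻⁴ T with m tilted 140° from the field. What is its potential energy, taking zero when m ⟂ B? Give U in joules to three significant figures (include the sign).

U ≈ 4.29×10⁻⁶ J

m = NIA = NIπa² = 7·(1.86)·π·(0.0270)² = 0.02982 A·m².
U = −m·B = −mB cosθ.
U = −(0.02982)(1.88×10⁻⁴)·cos140° = 4.295×10⁻⁶ J.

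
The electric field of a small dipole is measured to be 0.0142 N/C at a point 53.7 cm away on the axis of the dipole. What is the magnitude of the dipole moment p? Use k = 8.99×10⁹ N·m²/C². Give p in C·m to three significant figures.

On axis E = 2kp/r³, so p = Er³/(2k).
p = (0.0142)·(0.537)³ / (2·8.99×10⁹) = 1.223×10⁻¹³ C·m.

p ≈ 1.22×10⁻¹³ C·m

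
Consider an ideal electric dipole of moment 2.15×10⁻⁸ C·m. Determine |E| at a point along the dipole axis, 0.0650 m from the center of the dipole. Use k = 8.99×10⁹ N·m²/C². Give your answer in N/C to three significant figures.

E ≈ 1.41×10⁶ N/C

On the dipole axis E = 2kp/r³.
E = 2·(8.99×10⁹)(2.15×10⁻⁸) / (0.0650)³ = 1.408×10⁶ N/C.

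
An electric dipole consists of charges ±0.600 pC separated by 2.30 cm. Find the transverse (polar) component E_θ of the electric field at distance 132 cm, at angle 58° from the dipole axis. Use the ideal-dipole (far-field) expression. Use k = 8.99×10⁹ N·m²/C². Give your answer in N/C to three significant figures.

Dipole moment p = qd = (6.00×10⁻¹³ C)(0.0230 m) = 1.38×10⁻¹⁴ C·m.
For a dipole, E_θ = (kp sinθ)/r³.
kp/r³ = (8.99×10⁹)(1.38×10⁻¹⁴)/(1.32)³ = 5.394×10⁻⁵ N/C.
E_θ = 5.394×10⁻⁵·sin58° = 4.574×10⁻⁵ N/C.

E_θ ≈ 4.57×10⁻⁵ N/C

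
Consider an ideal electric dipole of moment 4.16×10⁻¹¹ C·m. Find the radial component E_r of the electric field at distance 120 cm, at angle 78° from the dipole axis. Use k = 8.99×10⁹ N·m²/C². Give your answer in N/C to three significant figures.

For a dipole, E_r = (2kp cosθ)/r³.
kp/r³ = (8.99×10⁹)(4.16×10⁻¹¹)/(1.20)³ = 0.2164 N/C.
E_r = 2·0.2164·cos78° = 0.08999 N/C.

E_r ≈ 0.0900 N/C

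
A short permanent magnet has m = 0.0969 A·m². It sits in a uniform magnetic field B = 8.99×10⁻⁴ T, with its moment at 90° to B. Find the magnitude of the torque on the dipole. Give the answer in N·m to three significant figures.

τ ≈ 8.71×10⁻⁵ N·m

Torque on a magnetic dipole: τ = mB sinθ.
τ = (0.0969)(8.99×10⁻⁴)·sin90° = 8.711×10⁻⁵ N·m.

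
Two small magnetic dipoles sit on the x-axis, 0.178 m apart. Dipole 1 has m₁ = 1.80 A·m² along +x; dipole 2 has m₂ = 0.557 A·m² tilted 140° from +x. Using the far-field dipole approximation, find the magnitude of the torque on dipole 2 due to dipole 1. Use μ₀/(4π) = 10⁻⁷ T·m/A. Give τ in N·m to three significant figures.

Dipole B is on the axis of dipole A, so B₁ there is axial: B₁ = (μ₀/4π)·2m₁/r³ along +x.
B₁ = 2(10⁻⁷)(1.80)/(0.178)³ = 6.383×10⁻⁵ T.
τ = m₂ B₁ sinθ.
τ = (0.557)(6.383×10⁻⁵)·sin140° = 2.285×10⁻⁵ N·m.

τ ≈ 2.29×10⁻⁵ N·m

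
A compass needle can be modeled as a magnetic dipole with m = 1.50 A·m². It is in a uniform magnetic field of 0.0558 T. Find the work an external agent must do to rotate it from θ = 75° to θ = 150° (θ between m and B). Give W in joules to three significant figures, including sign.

W_ext = ΔU = −mB cosθ₂ + mB cosθ₁ = mB(cosθ₁ − cosθ₂).
W = (1.50)(0.0558)·(cos75° − cos150°) = (0.08370)·(+1.1248) = 0.09415 J.

W ≈ 0.0941 J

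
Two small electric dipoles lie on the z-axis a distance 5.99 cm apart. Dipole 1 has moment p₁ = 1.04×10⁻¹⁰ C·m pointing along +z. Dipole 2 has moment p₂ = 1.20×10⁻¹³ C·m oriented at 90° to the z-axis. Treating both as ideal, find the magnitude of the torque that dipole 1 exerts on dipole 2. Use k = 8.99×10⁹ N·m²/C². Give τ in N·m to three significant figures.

The second dipole sits on the axis of the first, so the field there is axial: E₁ = 2kp₁/r³ along +z.
E₁ = 2(8.99×10⁹)(1.04×10⁻¹⁰)/(0.0599)³ = 8700 N/C.
Torque on the second dipole: τ = p₂ E₁ sinθ.
τ = (1.20×10⁻¹³)(8700)·sin90° = 1.044×10⁻⁹ N·m.

τ ≈ 1.04×10⁻⁹ N·m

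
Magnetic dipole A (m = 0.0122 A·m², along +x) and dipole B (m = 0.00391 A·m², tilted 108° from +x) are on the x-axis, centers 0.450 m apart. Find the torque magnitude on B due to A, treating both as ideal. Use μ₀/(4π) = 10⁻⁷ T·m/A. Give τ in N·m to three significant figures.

Dipole B is on the axis of dipole A, so B₁ there is axial: B₁ = (μ₀/4π)·2m₁/r³ along +x.
B₁ = 2(10⁻⁷)(0.0122)/(0.450)³ = 2.678×10⁻⁸ T.
τ = m₂ B₁ sinθ.
τ = (0.00391)(2.678×10⁻⁸)·sin108° = 9.957×10⁻¹¹ N·m.

τ ≈ 9.96×10⁻¹¹ N·m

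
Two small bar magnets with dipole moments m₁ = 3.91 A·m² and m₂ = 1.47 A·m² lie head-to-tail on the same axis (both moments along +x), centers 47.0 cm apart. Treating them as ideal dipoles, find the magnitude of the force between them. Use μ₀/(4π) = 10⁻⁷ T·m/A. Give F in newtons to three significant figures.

On-axis B of dipole 1: B = (μ₀/4π)·2m₁/r³. Force on dipole 2: F = m₂·dB/dr.
dB/dr = −(μ₀/4π)·6m₁/r⁴, so |F| = (μ₀/4π)·6m₁m₂/r⁴.
F = 6(10⁻⁷)(3.91)(1.47)/(0.470)⁴ = 7.067×10⁻⁵ N.

F ≈ 7.07×10⁻⁵ N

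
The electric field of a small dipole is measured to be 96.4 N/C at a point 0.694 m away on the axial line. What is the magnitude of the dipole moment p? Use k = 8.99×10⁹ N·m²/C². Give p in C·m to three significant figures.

On axis E = 2kp/r³, so p = Er³/(2k).
p = (96.4)·(0.694)³ / (2·8.99×10⁹) = 1.792×10⁻⁹ C·m.

p ≈ 1.79×10⁻⁹ C·m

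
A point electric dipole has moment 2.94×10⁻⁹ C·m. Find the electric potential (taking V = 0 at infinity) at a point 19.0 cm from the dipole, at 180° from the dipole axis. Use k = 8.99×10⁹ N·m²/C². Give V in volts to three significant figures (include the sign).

V ≈ -732 V

The dipole potential is V = kp cosθ / r².
V = (8.99×10⁹)(2.94×10⁻⁹)·cos180° / (0.190)² = -732.1 V.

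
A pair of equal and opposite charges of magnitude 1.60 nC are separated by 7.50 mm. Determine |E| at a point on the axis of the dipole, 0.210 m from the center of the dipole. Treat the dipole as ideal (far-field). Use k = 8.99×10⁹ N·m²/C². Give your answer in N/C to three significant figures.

E ≈ 23.3 N/C

Dipole moment p = qd = (1.60×10⁻⁹ C)(0.00750 m) = 1.20×10⁻¹¹ C·m.
On the dipole axis E = 2kp/r³.
E = 2·(8.99×10⁹)(1.20×10⁻¹¹) / (0.210)³ = 23.30 N/C.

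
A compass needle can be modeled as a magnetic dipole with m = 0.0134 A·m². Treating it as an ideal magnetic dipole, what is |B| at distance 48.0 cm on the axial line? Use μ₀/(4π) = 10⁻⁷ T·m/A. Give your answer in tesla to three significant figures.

B ≈ 2.42×10⁻⁸ T

On axis B = (μ₀/4π)·2m/r³.
B = 2·(10⁻⁷)·(0.0134) / (0.480)³ = 2.423×10⁻⁸ T.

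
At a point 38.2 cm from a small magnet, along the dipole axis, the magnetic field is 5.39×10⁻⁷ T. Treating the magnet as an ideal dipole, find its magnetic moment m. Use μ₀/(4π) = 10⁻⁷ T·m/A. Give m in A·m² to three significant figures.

m ≈ 0.150 A·m²

On axis B = (μ₀/4π)·2m/r³, so m = Br³·4π/(μ₀·2).
m = (5.39×10⁻⁷)·(0.382)³ / (2·10⁻⁷) = 0.1502 A·m².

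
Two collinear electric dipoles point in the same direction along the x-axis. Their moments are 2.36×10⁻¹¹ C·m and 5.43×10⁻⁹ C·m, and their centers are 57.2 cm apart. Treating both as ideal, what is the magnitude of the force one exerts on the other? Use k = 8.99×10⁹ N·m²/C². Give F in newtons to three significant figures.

F ≈ 6.46×10⁻⁸ N

On-axis field of dipole 1 at distance r: E = 2kp₁/r³. Force on dipole 2 is F = p₂·dE/dr (gradient along axis).
dE/dr = −6kp₁/r⁴, so |F| = 6kp₁p₂/r⁴ (attractive for aligned moments).
F = 6(8.99×10⁹)(2.36×10⁻¹¹)(5.43×10⁻⁹)/(0.572)⁴ = 6.457×10⁻⁸ N.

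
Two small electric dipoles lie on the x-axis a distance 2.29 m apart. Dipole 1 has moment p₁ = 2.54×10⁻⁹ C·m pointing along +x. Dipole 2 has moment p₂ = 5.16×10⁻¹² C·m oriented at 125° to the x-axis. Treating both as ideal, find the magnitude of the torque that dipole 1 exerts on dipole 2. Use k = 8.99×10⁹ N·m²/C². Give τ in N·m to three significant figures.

τ ≈ 1.61×10⁻¹¹ N·m

The second dipole sits on the axis of the first, so the field there is axial: E₁ = 2kp₁/r³ along +x.
E₁ = 2(8.99×10⁹)(2.54×10⁻⁹)/(2.29)³ = 3.803 N/C.
Torque on the second dipole: τ = p₂ E₁ sinθ.
τ = (5.16×10⁻¹²)(3.803)·sin125° = 1.607×10⁻¹¹ N·m.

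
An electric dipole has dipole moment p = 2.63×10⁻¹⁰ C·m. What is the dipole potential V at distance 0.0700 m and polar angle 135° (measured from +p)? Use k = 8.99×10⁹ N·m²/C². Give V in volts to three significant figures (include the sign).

The dipole potential is V = kp cosθ / r².
V = (8.99×10⁹)(2.63×10⁻¹⁰)·cos135° / (0.0700)² = -341.2 V.

V ≈ -341 V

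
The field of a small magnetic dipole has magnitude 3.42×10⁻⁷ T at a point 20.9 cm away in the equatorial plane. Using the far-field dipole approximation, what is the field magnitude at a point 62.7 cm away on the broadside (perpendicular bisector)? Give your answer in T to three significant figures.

B ≈ 1.27×10⁻⁸ T

Dipole fields scale as 1/r³ in the far field; the geometry is the same at both points.
B₂ = B₁ · (r₁/r₂)³ = 3.42×10⁻⁷ · (20.9/62.7)³.
(r₁/r₂)³ = (0.3333)³ = 0.03704.
B₂ ≈ 1.267×10⁻⁸ T.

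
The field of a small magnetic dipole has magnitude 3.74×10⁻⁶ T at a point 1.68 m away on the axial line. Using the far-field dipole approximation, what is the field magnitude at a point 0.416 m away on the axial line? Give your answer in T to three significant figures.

Dipole fields scale as 1/r³ in the far field; the geometry is the same at both points.
B₂ = B₁ · (r₁/r₂)³ = 3.74×10⁻⁶ · (1.68/0.416)³.
(r₁/r₂)³ = (4.038)³ = 65.86.
B₂ ≈ 2.463×10⁻⁴ T.

B ≈ 2.46×10⁻⁴ T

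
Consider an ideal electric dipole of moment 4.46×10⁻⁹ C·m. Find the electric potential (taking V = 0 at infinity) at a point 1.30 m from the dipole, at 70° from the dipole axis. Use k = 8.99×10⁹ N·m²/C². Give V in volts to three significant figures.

V ≈ 8.11 V

The dipole potential is V = kp cosθ / r².
V = (8.99×10⁹)(4.46×10⁻⁹)·cos70° / (1.30)² = 8.114 V.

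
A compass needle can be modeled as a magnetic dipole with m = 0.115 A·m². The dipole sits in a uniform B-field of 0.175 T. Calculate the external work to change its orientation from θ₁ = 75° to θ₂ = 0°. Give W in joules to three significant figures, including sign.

W ≈ -0.0149 J

W_ext = ΔU = −mB cosθ₂ + mB cosθ₁ = mB(cosθ₁ − cosθ₂).
W = (0.115)(0.175)·(cos75° − cos0°) = (0.02012)·(-0.7412) = -0.01492 J.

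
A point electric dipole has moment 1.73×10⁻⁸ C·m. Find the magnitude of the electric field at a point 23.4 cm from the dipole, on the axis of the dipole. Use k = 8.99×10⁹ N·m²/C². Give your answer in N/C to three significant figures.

E ≈ 2.43×10⁴ N/C

On the dipole axis E = 2kp/r³.
E = 2·(8.99×10⁹)(1.73×10⁻⁸) / (0.234)³ = 2.428×10⁴ N/C.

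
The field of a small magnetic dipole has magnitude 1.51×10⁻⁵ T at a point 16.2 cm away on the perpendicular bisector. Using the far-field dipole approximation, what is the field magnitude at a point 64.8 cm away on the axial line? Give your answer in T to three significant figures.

Dipole fields scale as 1/r³ in the far field.
The axial field is twice the equatorial field at the same r, so the geometry factor is 2/1.
B₂ = B₁ · (2/1) · (r₁/r₂)³ = 1.51×10⁻⁵ · 2 · (16.2/64.8)³.
(r₁/r₂)³ = (0.25)³ = 0.01562.
B₂ ≈ 4.719×10⁻⁷ T.

B ≈ 4.72×10⁻⁷ T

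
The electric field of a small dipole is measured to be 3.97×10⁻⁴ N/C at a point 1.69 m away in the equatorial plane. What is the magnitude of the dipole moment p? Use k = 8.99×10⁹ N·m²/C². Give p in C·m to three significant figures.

p ≈ 2.13×10⁻¹³ C·m

In the equatorial plane E = kp/r³, so p = Er³/(k).
p = (3.97×10⁻⁴)·(1.69)³ / (8.99×10⁹) = 2.132×10⁻¹³ C·m.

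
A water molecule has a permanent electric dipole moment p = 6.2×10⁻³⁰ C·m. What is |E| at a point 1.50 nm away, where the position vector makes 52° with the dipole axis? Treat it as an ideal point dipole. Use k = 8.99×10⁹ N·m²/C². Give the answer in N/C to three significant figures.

E ≈ 2.41×10⁷ N/C

At angle θ the dipole field magnitude is E = (kp/r³)·√(1 + 3cos²θ).
kp/r³ = (8.99×10⁹)(6.20×10⁻³⁰) / (1.50×10⁻⁹)³ = 1.651×10⁷ N/C.
√(1 + 3cos²52°) = √(1 + 3·0.3790) = √2.1371 ≈ 1.4619.
E ≈ 1.651×10⁷ × 1.462 = 2.414×10⁷ N/C.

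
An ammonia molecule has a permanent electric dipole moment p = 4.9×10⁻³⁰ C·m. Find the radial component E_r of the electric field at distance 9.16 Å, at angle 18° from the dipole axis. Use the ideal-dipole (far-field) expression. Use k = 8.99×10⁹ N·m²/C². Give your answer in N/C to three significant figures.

E_r ≈ 1.09×10⁸ N/C

For a dipole, E_r = (2kp cosθ)/r³.
kp/r³ = (8.99×10⁹)(4.90×10⁻³⁰)/(9.16×10⁻¹⁰)³ = 5.732×10⁷ N/C.
E_r = 2·5.732×10⁷·cos18° = 1.090×10⁸ N/C.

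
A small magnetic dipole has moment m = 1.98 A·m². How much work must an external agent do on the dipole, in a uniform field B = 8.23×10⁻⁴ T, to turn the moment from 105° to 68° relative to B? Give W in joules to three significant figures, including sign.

W_ext = ΔU = −mB cosθ₂ + mB cosθ₁ = mB(cosθ₁ − cosθ₂).
W = (1.98)(8.23×10⁻⁴)·(cos105° − cos68°) = (0.001630)·(-0.6334) = -0.001032 J.

W ≈ -0.00103 J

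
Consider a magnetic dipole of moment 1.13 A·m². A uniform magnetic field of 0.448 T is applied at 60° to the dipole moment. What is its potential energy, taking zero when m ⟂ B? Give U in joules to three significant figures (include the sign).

U = −m·B = −mB cosθ.
U = −(1.13)(0.448)·cos60° = -0.2531 J.

U ≈ -0.253 J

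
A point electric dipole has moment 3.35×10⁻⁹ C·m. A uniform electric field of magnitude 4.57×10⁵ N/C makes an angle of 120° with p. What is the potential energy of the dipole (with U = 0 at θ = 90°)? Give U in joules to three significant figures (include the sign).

U ≈ 7.65×10⁻⁴ J

U = −p·E = −pE cosθ.
U = −(3.35×10⁻⁹)(4.57×10⁵)·cos120° = 7.655×10⁻⁴ J.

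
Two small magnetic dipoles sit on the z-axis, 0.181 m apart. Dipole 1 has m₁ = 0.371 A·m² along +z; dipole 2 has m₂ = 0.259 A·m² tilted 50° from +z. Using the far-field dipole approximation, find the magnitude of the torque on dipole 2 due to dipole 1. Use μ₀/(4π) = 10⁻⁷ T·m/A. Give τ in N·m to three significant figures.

τ ≈ 2.48×10⁻⁶ N·m

Dipole B is on the axis of dipole A, so B₁ there is axial: B₁ = (μ₀/4π)·2m₁/r³ along +z.
B₁ = 2(10⁻⁷)(0.371)/(0.181)³ = 1.251×10⁻⁵ T.
τ = m₂ B₁ sinθ.
τ = (0.259)(1.251×10⁻⁵)·sin50° = 2.483×10⁻⁶ N·m.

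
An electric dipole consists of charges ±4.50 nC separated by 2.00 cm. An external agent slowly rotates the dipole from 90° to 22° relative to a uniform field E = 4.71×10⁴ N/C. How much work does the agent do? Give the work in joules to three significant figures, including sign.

Dipole moment p = qd = (4.50×10⁻⁹ C)(0.0200 m) = 9.00×10⁻¹¹ C·m.
W_ext = ΔU = U(θ₂) − U(θ₁) = −pE cosθ₂ − (−pE cosθ₁) = pE(cosθ₁ − cosθ₂).
W = (9.00×10⁻¹¹)(4.71×10⁴)·(cos90° − cos22°) = (4.239×10⁻⁶)·(-0.9272) = -3.930×10⁻⁶ J.

W ≈ -3.93×10⁻⁶ J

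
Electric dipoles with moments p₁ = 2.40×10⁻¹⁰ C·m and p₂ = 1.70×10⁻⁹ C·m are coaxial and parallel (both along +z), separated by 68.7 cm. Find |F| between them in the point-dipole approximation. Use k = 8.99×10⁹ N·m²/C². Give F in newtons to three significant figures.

F ≈ 9.88×10⁻⁸ N

On-axis field of dipole 1 at distance r: E = 2kp₁/r³. Force on dipole 2 is F = p₂·dE/dr (gradient along axis).
dE/dr = −6kp₁/r⁴, so |F| = 6kp₁p₂/r⁴ (attractive for aligned moments).
F = 6(8.99×10⁹)(2.40×10⁻¹⁰)(1.70×10⁻⁹)/(0.687)⁴ = 9.880×10⁻⁸ N.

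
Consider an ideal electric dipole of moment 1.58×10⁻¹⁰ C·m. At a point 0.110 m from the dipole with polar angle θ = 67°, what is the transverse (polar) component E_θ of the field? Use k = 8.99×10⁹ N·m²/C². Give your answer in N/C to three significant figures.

For a dipole, E_θ = (kp sinθ)/r³.
kp/r³ = (8.99×10⁹)(1.58×10⁻¹⁰)/(0.110)³ = 1067 N/C.
E_θ = 1067·sin67° = 982.3 N/C.

E_θ ≈ 982 N/C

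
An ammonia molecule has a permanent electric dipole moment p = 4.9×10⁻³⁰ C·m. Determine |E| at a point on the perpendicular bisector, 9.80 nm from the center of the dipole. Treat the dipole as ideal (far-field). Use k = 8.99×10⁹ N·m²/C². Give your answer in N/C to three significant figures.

E ≈ 4.68×10⁴ N/C

In the equatorial plane E = kp/r³.
E = (8.99×10⁹)(4.90×10⁻³⁰) / (9.80×10⁻⁹)³ = 4.680×10⁴ N/C.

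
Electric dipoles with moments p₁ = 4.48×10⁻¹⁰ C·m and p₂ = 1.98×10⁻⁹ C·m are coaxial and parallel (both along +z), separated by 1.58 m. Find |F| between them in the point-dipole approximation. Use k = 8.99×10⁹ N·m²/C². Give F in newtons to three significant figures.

On-axis field of dipole 1 at distance r: E = 2kp₁/r³. Force on dipole 2 is F = p₂·dE/dr (gradient along axis).
dE/dr = −6kp₁/r⁴, so |F| = 6kp₁p₂/r⁴ (attractive for aligned moments).
F = 6(8.99×10⁹)(4.48×10⁻¹⁰)(1.98×10⁻⁹)/(1.58)⁴ = 7.678×10⁻⁹ N.

F ≈ 7.68×10⁻⁹ N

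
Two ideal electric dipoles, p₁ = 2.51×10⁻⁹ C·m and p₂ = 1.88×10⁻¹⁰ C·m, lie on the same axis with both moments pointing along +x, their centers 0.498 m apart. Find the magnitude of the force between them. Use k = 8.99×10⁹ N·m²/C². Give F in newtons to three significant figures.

On-axis field of dipole 1 at distance r: E = 2kp₁/r³. Force on dipole 2 is F = p₂·dE/dr (gradient along axis).
dE/dr = −6kp₁/r⁴, so |F| = 6kp₁p₂/r⁴ (attractive for aligned moments).
F = 6(8.99×10⁹)(2.51×10⁻⁹)(1.88×10⁻¹⁰)/(0.498)⁴ = 4.138×10⁻⁷ N.

F ≈ 4.14×10⁻⁷ N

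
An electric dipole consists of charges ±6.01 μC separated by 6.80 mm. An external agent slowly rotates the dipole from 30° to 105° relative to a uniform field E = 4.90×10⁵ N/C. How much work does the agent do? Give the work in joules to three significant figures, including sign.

Dipole moment p = qd = (6.01×10⁻⁶ C)(0.00680 m) = 4.087×10⁻⁸ C·m.
W_ext = ΔU = U(θ₂) − U(θ₁) = −pE cosθ₂ − (−pE cosθ₁) = pE(cosθ₁ − cosθ₂).
W = (4.087×10⁻⁸)(4.90×10⁵)·(cos30° − cos105°) = (0.02003)·(+1.1248) = 0.02253 J.

W ≈ 0.0225 J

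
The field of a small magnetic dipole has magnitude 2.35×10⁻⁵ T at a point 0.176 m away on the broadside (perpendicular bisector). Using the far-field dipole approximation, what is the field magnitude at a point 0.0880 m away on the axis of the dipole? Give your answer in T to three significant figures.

B ≈ 3.76×10⁻⁴ T

Dipole fields scale as 1/r³ in the far field.
The axial field is twice the equatorial field at the same r, so the geometry factor is 2/1.
B₂ = B₁ · (2/1) · (r₁/r₂)³ = 2.35×10⁻⁵ · 2 · (0.176/0.0880)³.
(r₁/r₂)³ = (2)³ = 8.
B₂ ≈ 3.760×10⁻⁴ T.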